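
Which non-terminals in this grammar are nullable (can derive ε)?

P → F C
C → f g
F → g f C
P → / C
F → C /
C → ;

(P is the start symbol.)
None

A non-terminal is nullable if it can derive ε (the empty string): either it has an ε-production, or it has a production whose right-hand side consists entirely of nullable non-terminals.

There are no ε-productions, so no non-terminal can derive ε.
No non-terminals are nullable.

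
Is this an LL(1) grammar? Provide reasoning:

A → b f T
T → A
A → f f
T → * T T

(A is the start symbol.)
Yes, the grammar is LL(1).

Relevant sets:
  FIRST(A) = { 'b', 'f' }

For A:
  PREDICT(A → b f T) = { 'b' }
  PREDICT(A → f f) = { 'f' }
For T:
  PREDICT(T → A) = { 'b', 'f' }
  PREDICT(T → '*' T T) = { '*' }

All predict sets are disjoint. The grammar IS LL(1).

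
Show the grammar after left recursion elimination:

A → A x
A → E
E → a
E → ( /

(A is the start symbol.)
A is directly left-recursive. The standard transformation for
  A → A α₁ | ... | A α_m | β₁ | ... | β_n
is
  A  → β₁ A' | ... | β_n A'
  A' → α₁ A' | ... | α_m A' | ε

A → E becomes A → E A'
A → A x becomes A' → x A'
Add A' → ε

Productions for other non-terminals are unchanged:
  E → a
  E → ( /

Resulting grammar:
A → E A'
A' → x A'
A' → ε
E → a
E → ( /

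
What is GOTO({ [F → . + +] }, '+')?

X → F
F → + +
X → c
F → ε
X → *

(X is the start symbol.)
{ [F → + . +] }

GOTO(I, '+') = CLOSURE({ [A → αX.β] : [A → α.Xβ] ∈ I, X = '+' })

Items with dot before '+', with the dot advanced:
  [F → . + +] → [F → + . +]
Closure adds nothing (no advanced item has the dot before a non-terminal).

GOTO = { [F → + . +] }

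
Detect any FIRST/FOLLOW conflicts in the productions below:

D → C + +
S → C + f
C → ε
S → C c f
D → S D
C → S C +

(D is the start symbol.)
Yes. C → S C '+' with FOLLOW(C) on { '+', 'c' }

A FIRST/FOLLOW conflict occurs when a non-terminal N has a nullable alternative N → β (β ⇒* ε) and another alternative N → α with FIRST(α) ∩ FOLLOW(N) ≠ ∅: on such a lookahead the parser cannot decide between expanding α and letting N vanish via β.

Nullable non-terminals: C.
FIRST sets used below: FIRST(S) = { '+', 'c' }

C: nullable alternative(s) C → ε; FOLLOW(C) = { '+', 'c' }
  C → ε: FIRST \ {ε} = { } — this is the only nullable alternative, skip
  C → S C +: FIRST \ {ε} = { '+', 'c' } — overlaps FOLLOW(C) on { '+', 'c' }: CONFLICT

D, S have no nullable alternative, so no FIRST/FOLLOW check is needed there.

So the grammar has 1 FIRST/FOLLOW conflict (marked CONFLICT above).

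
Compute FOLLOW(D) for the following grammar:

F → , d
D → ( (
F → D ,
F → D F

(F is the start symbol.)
To compute FOLLOW(D), find every occurrence of D on a right-hand side N → α D β: add FIRST(β) \ {ε}, and if β is empty or nullable also add FOLLOW(N). Iterate to a fixed point.

In F → D ,: D is followed by ',', add FIRST(',') \ {ε} = { ',' }
In F → D F: D is followed by F, add FIRST(F) \ {ε} = { '(', ',' }

Taking the union: FOLLOW(D) = { '(', ',' }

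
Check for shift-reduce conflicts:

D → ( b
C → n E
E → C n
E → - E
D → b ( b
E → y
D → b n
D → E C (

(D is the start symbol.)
A shift-reduce conflict occurs when an LR(0) state has both:
  - a complete (reduce) item [A → α .] (dot at the end), and
  - a shift item [B → β . c γ] (dot before a terminal).

Augment with D' → D and build the canonical LR(0) collection (I0 = CLOSURE({[D' → . D]}), then GOTO on every symbol after a dot until no new states appear). It has 18 states:
  I0: { [C → . n E], [D → . ( b], [D → . E C (], [D → . b ( b], [D → . b n], [D' → . D], [E → . - E], [E → . C n], [E → . y] }  — shift
  I1: { [D → ( . b] }  — shift
  I2: { [C → . n E], [E → - . E], [E → . - E], [E → . C n], [E → . y] }  — shift
  I3: { [E → C . n] }  — shift
  I4: { [D' → D .] }  — accept
  I5: { [C → . n E], [D → E . C (] }  — shift
  I6: { [D → b . ( b], [D → b . n] }  — shift
  I7: { [C → . n E], [C → n . E], [E → . - E], [E → . C n], [E → . y] }  — shift
  I8: { [E → y .] }  — reduce
  I9: { [C → n E .] }  — reduce
  I10: { [D → b ( . b] }  — shift
  I11: { [D → b n .] }  — reduce
  I12: { [D → b ( b .] }  — reduce
  I13: { [D → E C . (] }  — shift
  I14: { [D → E C ( .] }  — reduce
  I15: { [E → C n .] }  — reduce
  I16: { [E → - E .] }  — reduce
  I17: { [D → ( b .] }  — reduce

No state contains both a complete item and a shift item.

Answer: No shift-reduce conflicts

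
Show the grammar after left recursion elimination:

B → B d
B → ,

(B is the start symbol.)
B → , B'
B' → d B'
B' → ε

B is directly left-recursive. The standard transformation for
  A → A α₁ | ... | A α_m | β₁ | ... | β_n
is
  A  → β₁ A' | ... | β_n A'
  A' → α₁ A' | ... | α_m A' | ε

B → , becomes B → , B'
B → B d becomes B' → d B'
Add B' → ε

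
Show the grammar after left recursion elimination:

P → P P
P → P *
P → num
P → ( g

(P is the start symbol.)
P is directly left-recursive. The standard transformation for
  A → A α₁ | ... | A α_m | β₁ | ... | β_n
is
  A  → β₁ A' | ... | β_n A'
  A' → α₁ A' | ... | α_m A' | ε

P → num becomes P → num P'
P → ( g becomes P → ( g P'
P → P P becomes P' → P P'
P → P * becomes P' → * P'
Add P' → ε

Resulting grammar:
P → num P'
P → ( g P'
P' → P P'
P' → * P'
P' → ε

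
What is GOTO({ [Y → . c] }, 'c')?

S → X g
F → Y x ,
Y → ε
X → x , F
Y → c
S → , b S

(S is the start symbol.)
GOTO(I, 'c') = CLOSURE({ [A → αX.β] : [A → α.Xβ] ∈ I, X = 'c' })

Items with dot before 'c', with the dot advanced:
  [Y → . c] → [Y → c .]
Closure adds nothing (no advanced item has the dot before a non-terminal).

GOTO = { [Y → c .] }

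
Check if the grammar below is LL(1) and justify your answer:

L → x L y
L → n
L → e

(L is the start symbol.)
Yes, the grammar is LL(1).

A grammar is LL(1) if for each non-terminal N with multiple productions, the predict sets of those productions are pairwise disjoint, where PREDICT(N → α) = (FIRST(α) \ {ε}) ∪ (FOLLOW(N) if α ⇒* ε).

For L:
  PREDICT(L → x L y) = { 'x' }
  PREDICT(L → n) = { 'n' }
  PREDICT(L → e) = { 'e' }

All predict sets are disjoint. The grammar IS LL(1).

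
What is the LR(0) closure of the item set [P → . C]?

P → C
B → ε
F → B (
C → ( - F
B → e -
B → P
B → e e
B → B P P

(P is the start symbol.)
Start with: [P → . C]
  [P → . C] has the dot before C: add [C → . ( - F]
No further items can be added.

CLOSURE = { [C → . ( - F], [P → . C] }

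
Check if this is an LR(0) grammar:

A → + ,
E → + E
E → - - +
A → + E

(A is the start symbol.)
Yes, the grammar is LR(0)

Augment with A' → A and build the canonical LR(0) collection (I0 = CLOSURE({[A' → . A]}), then GOTO on every symbol after a dot until no new states appear). It has 10 states:
  I0: { [A → . + ,], [A → . + E], [A' → . A] }  — shift
  I1: { [A → + . ,], [A → + . E], [E → . + E], [E → . - - +] }  — shift
  I2: { [A' → A .] }  — accept
  I3: { [E → + . E], [E → . + E], [E → . - - +] }  — shift
  I4: { [A → + , .] }  — reduce
  I5: { [E → - . - +] }  — shift
  I6: { [A → + E .] }  — reduce
  I7: { [E → - - . +] }  — shift
  I8: { [E → - - + .] }  — reduce
  I9: { [E → + E .] }  — reduce

Every state is either a pure shift/goto state or contains exactly one complete item and nothing to shift — no conflicts. The grammar is LR(0).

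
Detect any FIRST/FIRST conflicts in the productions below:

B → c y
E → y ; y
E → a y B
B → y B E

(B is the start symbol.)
A FIRST/FIRST conflict occurs when two productions N → α and N → β for the same non-terminal have FIRST(α) ∩ FIRST(β) ≠ ∅ (with ε ∈ FIRST of a nullable right-hand side, so two nullable alternatives also conflict).

Productions for B:
  B → c y: FIRST = { 'c' }
  B → y B E: FIRST = { 'y' }
Productions for E:
  E → y ; y: FIRST = { 'y' }
  E → a y B: FIRST = { 'a' }

All alternatives of each non-terminal have pairwise disjoint FIRST sets.

Answer: No FIRST/FIRST conflicts.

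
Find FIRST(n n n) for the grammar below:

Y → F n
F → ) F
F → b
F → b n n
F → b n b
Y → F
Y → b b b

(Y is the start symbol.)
{ 'n' }

To compute FIRST(n n n), process the symbols left to right:
Symbol n is a terminal. Add 'n' and stop.
FIRST(n n n) = { 'n' }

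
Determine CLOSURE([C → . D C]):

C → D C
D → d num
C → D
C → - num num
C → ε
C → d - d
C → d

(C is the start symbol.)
To compute CLOSURE, for each item [A → α.Bβ] where B is a non-terminal, add [B → .γ] for all productions B → γ; repeat for the newly added items until nothing changes.

Start with: [C → . D C]
  [C → . D C] has the dot before D: add [D → . d num]
No further items can be added.

CLOSURE = { [C → . D C], [D → . d num] }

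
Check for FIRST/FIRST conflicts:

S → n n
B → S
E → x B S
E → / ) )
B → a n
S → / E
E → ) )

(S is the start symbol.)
A FIRST/FIRST conflict occurs when two productions N → α and N → β for the same non-terminal have FIRST(α) ∩ FIRST(β) ≠ ∅ (with ε ∈ FIRST of a nullable right-hand side, so two nullable alternatives also conflict).

FIRST sets of the non-terminals at (or reachable through a nullable prefix from) the front of some alternative:
  FIRST(S) = { '/', 'n' }

Productions for S:
  S → n n: FIRST = { 'n' }
  S → / E: FIRST = { '/' }
Productions for B:
  B → S: FIRST = { '/', 'n' }
  B → a n: FIRST = { 'a' }
Productions for E:
  E → x B S: FIRST = { 'x' }
  E → / ) ): FIRST = { '/' }
  E → ) ): FIRST = { ')' }

All alternatives of each non-terminal have pairwise disjoint FIRST sets.

Answer: No FIRST/FIRST conflicts.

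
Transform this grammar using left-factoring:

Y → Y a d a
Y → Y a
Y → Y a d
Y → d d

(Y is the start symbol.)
Left-factoring transforms A → αβ₁ | αβ₂ into A → αA' and A' → β₁ | β₂
(α is the longest common prefix among the alternatives). Repeat until
no nonterminal has two alternatives with a common prefix.

Round 1: Y has alternatives sharing prefix 'Y a'. Introduce Y': Y → Y a Y'
  Add: Y' → d a
  Add: Y' → ε
  Add: Y' → d

Round 2: Y' has alternatives sharing prefix 'd'. Introduce Y'': Y' → d Y''
  Add: Y'' → a
  Add: Y'' → ε

No remaining common prefixes — done.

Resulting grammar:
Y → Y a Y'
Y' → d Y''
Y'' → a
Y'' → ε
Y' → ε
Y → d d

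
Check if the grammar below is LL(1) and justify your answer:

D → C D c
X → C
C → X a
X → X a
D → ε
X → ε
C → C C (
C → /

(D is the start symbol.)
No. Predict set conflict for X: { '/', 'a' }

Relevant sets:
  FIRST(C) = { '/', 'a' }
  FIRST(X) = { '/', 'a', ε }
  FOLLOW(D) = { $, 'c' }
  FOLLOW(X) = { 'a' }

For D:
  PREDICT(D → C D c) = { '/', 'a' }
  PREDICT(D → ε) = { $, 'c' }
For X:
  PREDICT(X → C) = { '/', 'a' }
  PREDICT(X → X a) = { '/', 'a' }
  PREDICT(X → ε) = { 'a' }
For C:
  PREDICT(C → X a) = { '/', 'a' }
  PREDICT(C → C C '(') = { '/', 'a' }
  PREDICT(C → '/') = { '/' }

Conflict found: Predict set conflict for X: { '/', 'a' }
The grammar is NOT LL(1).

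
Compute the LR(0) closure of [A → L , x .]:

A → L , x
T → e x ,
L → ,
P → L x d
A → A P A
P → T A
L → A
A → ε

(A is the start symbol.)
{ [A → L , x .] }

Start with: [A → L , x .]
The dot is at the end, so nothing is added.

CLOSURE = { [A → L , x .] }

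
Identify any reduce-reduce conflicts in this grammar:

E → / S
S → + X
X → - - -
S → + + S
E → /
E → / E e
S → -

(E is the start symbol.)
No reduce-reduce conflicts

A reduce-reduce conflict occurs when an LR(0) state has two complete items [A → α .] and [B → β .] — both call for a reduction, and with no lookahead the parser cannot choose between them.

Augment with E' → E and build the canonical LR(0) collection (I0 = CLOSURE({[E' → . E]}), then GOTO on every symbol after a dot until no new states appear). It has 14 states:
  I0: { [E → . / E e], [E → . / S], [E → . /], [E' → . E] }  — shift
  I1: { [E → . / E e], [E → . / S], [E → . /], [E → / . E e], [E → / . S], [E → / .], [S → . + + S], [S → . + X], [S → . -] }  — shift, reduce
  I2: { [E' → E .] }  — accept
  I3: { [S → + . + S], [S → + . X], [X → . - - -] }  — shift
  I4: { [S → - .] }  — reduce
  I5: { [E → / E . e] }  — shift
  I6: { [E → / S .] }  — reduce
  I7: { [E → / E e .] }  — reduce
  I8: { [S → + + . S], [S → . + + S], [S → . + X], [S → . -] }  — shift
  I9: { [X → - . - -] }  — shift
  I10: { [S → + X .] }  — reduce
  I11: { [X → - - . -] }  — shift
  I12: { [X → - - - .] }  — reduce
  I13: { [S → + + S .] }  — reduce

No state contains more than one complete item.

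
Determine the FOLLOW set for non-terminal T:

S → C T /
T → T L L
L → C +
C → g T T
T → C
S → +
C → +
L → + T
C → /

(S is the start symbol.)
{ '+', '/', 'g' }

In S → C T /: T is followed by '/', add FIRST('/') \ {ε} = { '/' }
In T → T L L: T is followed by L L, add FIRST(L L) \ {ε} = { '+', '/', 'g' }
In C → g T T: T is followed by T, add FIRST(T) \ {ε} = { '+', '/', 'g' }
In C → g T T: T is at the end, add FOLLOW(C)
In L → + T: T is at the end, add FOLLOW(L)

The FOLLOW sets referred to above (computed the same way, to a fixed point):
  FOLLOW(C) = { '+', '/', 'g' }
  FOLLOW(L) = { '+', '/', 'g' }

Taking the union: FOLLOW(T) = { '+', '/', 'g' }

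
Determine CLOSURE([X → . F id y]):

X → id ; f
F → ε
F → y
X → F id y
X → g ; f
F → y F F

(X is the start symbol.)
{ [F → . y F F], [F → . y], [F → .], [X → . F id y] }

To compute CLOSURE, for each item [A → α.Bβ] where B is a non-terminal, add [B → .γ] for all productions B → γ; repeat for the newly added items until nothing changes.

Start with: [X → . F id y]
  [X → . F id y] has the dot before F: add [F → .], [F → . y], [F → . y F F]
No further items can be added.

CLOSURE = { [F → . y F F], [F → . y], [F → .], [X → . F id y] }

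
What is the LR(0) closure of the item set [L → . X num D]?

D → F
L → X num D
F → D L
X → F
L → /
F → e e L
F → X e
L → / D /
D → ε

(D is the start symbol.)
{ [D → . F], [D → .], [F → . D L], [F → . X e], [F → . e e L], [L → . X num D], [X → . F] }

To compute CLOSURE, for each item [A → α.Bβ] where B is a non-terminal, add [B → .γ] for all productions B → γ; repeat for the newly added items until nothing changes.

Start with: [L → . X num D]
  [L → . X num D] has the dot before X: add [X → . F]
  [X → . F] has the dot before F: add [F → . D L], [F → . e e L], [F → . X e]
  [F → . D L] has the dot before D: add [D → . F], [D → .]
No further items can be added.

CLOSURE = { [D → . F], [D → .], [F → . D L], [F → . X e], [F → . e e L], [L → . X num D], [X → . F] }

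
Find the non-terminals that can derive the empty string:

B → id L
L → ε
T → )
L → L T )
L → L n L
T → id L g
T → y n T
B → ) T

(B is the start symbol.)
A non-terminal is nullable if it can derive ε (the empty string): either it has an ε-production, or it has a production whose right-hand side consists entirely of nullable non-terminals.

ε-productions: L → ε
So L is immediately nullable.
No further non-terminal can be added: every production for the remaining non-terminals contains a terminal or a non-nullable non-terminal.
Nullable = { 'L' }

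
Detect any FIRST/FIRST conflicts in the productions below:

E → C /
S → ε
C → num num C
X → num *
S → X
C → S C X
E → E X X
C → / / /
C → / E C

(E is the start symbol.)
A FIRST/FIRST conflict occurs when two productions N → α and N → β for the same non-terminal have FIRST(α) ∩ FIRST(β) ≠ ∅ (with ε ∈ FIRST of a nullable right-hand side, so two nullable alternatives also conflict).

FIRST sets of the non-terminals at (or reachable through a nullable prefix from) the front of some alternative:
  FIRST(C) = { '/', 'num' }
  FIRST(E) = { '/', 'num' }
  FIRST(X) = { 'num' }
  FIRST(S) = { 'num', ε }

Productions for E:
  E → C /: FIRST = { '/', 'num' }
  E → E X X: FIRST = { '/', 'num' }
Productions for S:
  S → ε: FIRST = { ε }
  S → X: FIRST = { 'num' }
Productions for C:
  C → num num C: FIRST = { 'num' }
  C → S C X: FIRST = { '/', 'num' }
  C → / / /: FIRST = { '/' }
  C → / E C: FIRST = { '/' }
X has only one production, so no FIRST/FIRST conflict is possible there.

Conflict for E: E → C / and E → E X X
  Overlap: { '/', 'num' }
Conflict for C: C → num num C and C → S C X
  Overlap: { 'num' }
Conflict for C: C → S C X and C → / / /
  Overlap: { '/' }
Conflict for C: C → S C X and C → / E C
  Overlap: { '/' }
Conflict for C: C → / / / and C → / E C
  Overlap: { '/' }

Answer: Yes. E → C '/' / E → E X X on { '/', 'num' }; C → num num C / C → S C X on { 'num' }; C → S C X / C → '/' '/' '/' on { '/' }; C → S C X / C → '/' E C on { '/' }; C → '/' '/' '/' / C → '/' E C on { '/' }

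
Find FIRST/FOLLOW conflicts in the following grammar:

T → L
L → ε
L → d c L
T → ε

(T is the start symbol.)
No FIRST/FOLLOW conflicts.

A FIRST/FOLLOW conflict occurs when a non-terminal N has a nullable alternative N → β (β ⇒* ε) and another alternative N → α with FIRST(α) ∩ FOLLOW(N) ≠ ∅: on such a lookahead the parser cannot decide between expanding α and letting N vanish via β.

Nullable non-terminals: L, T.
FIRST sets used below: FIRST(L) = { 'd', ε }

L: nullable alternative(s) L → ε; FOLLOW(L) = { $ }
  L → ε: FIRST \ {ε} = { } — this is the only nullable alternative, skip
  L → d c L: FIRST \ {ε} = { 'd' } — disjoint from FOLLOW(L)

T: nullable alternative(s) T → L, T → ε; FOLLOW(T) = { $ }
  T → L: FIRST \ {ε} = { 'd' } — disjoint from FOLLOW(T)
  T → ε: FIRST \ {ε} = { } — disjoint from FOLLOW(T)

No FIRST/FOLLOW conflicts found.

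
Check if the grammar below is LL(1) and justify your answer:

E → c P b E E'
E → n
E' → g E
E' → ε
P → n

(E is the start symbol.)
No. Predict set conflict for E': { 'g' }

A grammar is LL(1) if for each non-terminal N with multiple productions, the predict sets of those productions are pairwise disjoint, where PREDICT(N → α) = (FIRST(α) \ {ε}) ∪ (FOLLOW(N) if α ⇒* ε).

Relevant sets:
  FOLLOW(E') = { $, 'g' }

For E:
  PREDICT(E → c P b E E') = { 'c' }
  PREDICT(E → n) = { 'n' }
For E':
  PREDICT(E' → g E) = { 'g' }
  PREDICT(E' → ε) = { $, 'g' }
P has a single production, so nothing to check there.

Conflict found: Predict set conflict for E': { 'g' }
The grammar is NOT LL(1).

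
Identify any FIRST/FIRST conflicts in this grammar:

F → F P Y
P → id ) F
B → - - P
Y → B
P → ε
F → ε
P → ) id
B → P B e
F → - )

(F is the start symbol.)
A FIRST/FIRST conflict occurs when two productions N → α and N → β for the same non-terminal have FIRST(α) ∩ FIRST(β) ≠ ∅ (with ε ∈ FIRST of a nullable right-hand side, so two nullable alternatives also conflict).

FIRST sets of the non-terminals at (or reachable through a nullable prefix from) the front of some alternative:
  FIRST(F) = { ')', '-', 'id', ε }
  FIRST(P) = { ')', 'id', ε }
  FIRST(Y) = { ')', '-', 'id' }
  FIRST(B) = { ')', '-', 'id' }

Productions for F:
  F → F P Y: FIRST = { ')', '-', 'id' }
  F → ε: FIRST = { ε }
  F → - ): FIRST = { '-' }
Productions for P:
  P → id ) F: FIRST = { 'id' }
  P → ε: FIRST = { ε }
  P → ) id: FIRST = { ')' }
Productions for B:
  B → - - P: FIRST = { '-' }
  B → P B e: FIRST = { ')', '-', 'id' }
Y has only one production, so no FIRST/FIRST conflict is possible there.

Conflict for F: F → F P Y and F → - )
  Overlap: { '-' }
Conflict for B: B → - - P and B → P B e
  Overlap: { '-' }

Answer: Yes. F → F P Y / F → '-' ')' on { '-' }; B → '-' '-' P / B → P B e on { '-' }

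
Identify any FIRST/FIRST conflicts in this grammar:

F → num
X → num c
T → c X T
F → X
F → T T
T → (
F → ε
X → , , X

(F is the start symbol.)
Yes. F → num / F → X on { 'num' }

A FIRST/FIRST conflict occurs when two productions N → α and N → β for the same non-terminal have FIRST(α) ∩ FIRST(β) ≠ ∅ (with ε ∈ FIRST of a nullable right-hand side, so two nullable alternatives also conflict).

FIRST sets of the non-terminals at (or reachable through a nullable prefix from) the front of some alternative:
  FIRST(X) = { ',', 'num' }
  FIRST(T) = { '(', 'c' }

Productions for F:
  F → num: FIRST = { 'num' }
  F → X: FIRST = { ',', 'num' }
  F → T T: FIRST = { '(', 'c' }
  F → ε: FIRST = { ε }
Productions for X:
  X → num c: FIRST = { 'num' }
  X → , , X: FIRST = { ',' }
Productions for T:
  T → c X T: FIRST = { 'c' }
  T → (: FIRST = { '(' }

Conflict for F: F → num and F → X
  Overlap: { 'num' }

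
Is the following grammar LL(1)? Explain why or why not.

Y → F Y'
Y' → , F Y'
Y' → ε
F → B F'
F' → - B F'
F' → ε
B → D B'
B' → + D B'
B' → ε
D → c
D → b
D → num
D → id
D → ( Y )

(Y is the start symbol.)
Relevant sets:
  FOLLOW(Y') = { $, ')' }
  FOLLOW(F') = { $, ')', ',' }
  FOLLOW(B') = { $, ')', ',', '-' }

For Y':
  PREDICT(Y' → ',' F Y') = { ',' }
  PREDICT(Y' → ε) = { $, ')' }
For F':
  PREDICT(F' → '-' B F') = { '-' }
  PREDICT(F' → ε) = { $, ')', ',' }
For B':
  PREDICT(B' → '+' D B') = { '+' }
  PREDICT(B' → ε) = { $, ')', ',', '-' }
For D:
  PREDICT(D → c) = { 'c' }
  PREDICT(D → b) = { 'b' }
  PREDICT(D → num) = { 'num' }
  PREDICT(D → id) = { 'id' }
  PREDICT(D → '(' Y ')') = { '(' }
Y, F, B have a single production, so nothing to check there.

All predict sets are disjoint. The grammar IS LL(1).

Answer: Yes, the grammar is LL(1).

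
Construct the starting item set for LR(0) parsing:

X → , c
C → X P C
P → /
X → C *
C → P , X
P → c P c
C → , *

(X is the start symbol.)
First, augment the grammar with X' → X
I₀ = CLOSURE({ [X' → . X] }):
  [X' → . X] has the dot before X: add [X → . , c], [X → . C *]
  [X → . C *] has the dot before C: add [C → . X P C], [C → . P , X], [C → . , *]
  [C → . P , X] has the dot before P: add [P → . /], [P → . c P c]
No further items can be added.

I₀ = { [C → . , *], [C → . P , X], [C → . X P C], [P → . /], [P → . c P c], [X → . , c], [X → . C *], [X' → . X] }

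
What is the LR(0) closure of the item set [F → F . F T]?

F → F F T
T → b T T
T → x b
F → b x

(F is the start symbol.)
To compute CLOSURE, for each item [A → α.Bβ] where B is a non-terminal, add [B → .γ] for all productions B → γ; repeat for the newly added items until nothing changes.

Start with: [F → F . F T]
  [F → F . F T] has the dot before F: add [F → . F F T], [F → . b x]
No further items can be added.

CLOSURE = { [F → . F F T], [F → . b x], [F → F . F T] }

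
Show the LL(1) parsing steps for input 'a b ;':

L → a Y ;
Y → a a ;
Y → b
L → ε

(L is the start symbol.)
Stack is shown with the top on the left.

Stack    Input    Action
------------------------
L $      a b ; $  output L → a Y ;
a Y ; $  a b ; $  match 'a'
Y ; $    b ; $    output Y → b
b ; $    b ; $    match 'b'
; $      ; $      match ';'
$        $        accept

The string is accepted.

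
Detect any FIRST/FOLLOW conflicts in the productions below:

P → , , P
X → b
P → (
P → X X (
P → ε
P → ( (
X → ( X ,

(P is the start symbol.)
No FIRST/FOLLOW conflicts.

Nullable non-terminals: P.
FIRST sets used below: FIRST(X) = { '(', 'b' }

P: nullable alternative(s) P → ε; FOLLOW(P) = { $ }
  P → , , P: FIRST \ {ε} = { ',' } — disjoint from FOLLOW(P)
  P → (: FIRST \ {ε} = { '(' } — disjoint from FOLLOW(P)
  P → X X (: FIRST \ {ε} = { '(', 'b' } — disjoint from FOLLOW(P)
  P → ε: FIRST \ {ε} = { } — this is the only nullable alternative, skip
  P → ( (: FIRST \ {ε} = { '(' } — disjoint from FOLLOW(P)

X has no nullable alternative, so no FIRST/FOLLOW check is needed there.

No FIRST/FOLLOW conflicts found.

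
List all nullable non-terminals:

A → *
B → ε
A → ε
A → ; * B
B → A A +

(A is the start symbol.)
{ 'A', 'B' }

ε-productions: B → ε, A → ε
So B, A are immediately nullable.
Every non-terminal is now nullable.
Nullable = { 'A', 'B' }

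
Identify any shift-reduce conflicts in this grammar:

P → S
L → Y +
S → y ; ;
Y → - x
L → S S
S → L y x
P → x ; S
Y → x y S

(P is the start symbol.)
A shift-reduce conflict occurs when an LR(0) state has both:
  - a complete (reduce) item [A → α .] (dot at the end), and
  - a shift item [B → β . c γ] (dot before a terminal).

Augment with P' → P and build the canonical LR(0) collection (I0 = CLOSURE({[P' → . P]}), then GOTO on every symbol after a dot until no new states appear). It has 20 states:
  I0: { [L → . S S], [L → . Y +], [P → . S], [P → . x ; S], [P' → . P], [S → . L y x], [S → . y ; ;], [Y → . - x], [Y → . x y S] }  — shift
  I1: { [Y → - . x] }  — shift
  I2: { [S → L . y x] }  — shift
  I3: { [P' → P .] }  — accept
  I4: { [L → . S S], [L → . Y +], [L → S . S], [P → S .], [S → . L y x], [S → . y ; ;], [Y → . - x], [Y → . x y S] }  — shift, reduce
  I5: { [L → Y . +] }  — shift
  I6: { [P → x . ; S], [Y → x . y S] }  — shift
  I7: { [S → y . ; ;] }  — shift
  I8: { [S → y ; . ;] }  — shift
  I9: { [S → y ; ; .] }  — reduce
  I10: { [L → . S S], [L → . Y +], [P → x ; . S], [S → . L y x], [S → . y ; ;], [Y → . - x], [Y → . x y S] }  — shift
  I11: { [L → . S S], [L → . Y +], [S → . L y x], [S → . y ; ;], [Y → . - x], [Y → . x y S], [Y → x y . S] }  — shift
  I12: { [L → . S S], [L → . Y +], [L → S . S], [S → . L y x], [S → . y ; ;], [Y → . - x], [Y → . x y S], [Y → x y S .] }  — shift, reduce
  I13: { [Y → x . y S] }  — shift
  I14: { [L → . S S], [L → . Y +], [L → S . S], [L → S S .], [S → . L y x], [S → . y ; ;], [Y → . - x], [Y → . x y S] }  — shift, reduce
  I15: { [L → . S S], [L → . Y +], [L → S . S], [P → x ; S .], [S → . L y x], [S → . y ; ;], [Y → . - x], [Y → . x y S] }  — shift, reduce
  I16: { [L → Y + .] }  — reduce
  I17: { [S → L y . x] }  — shift
  I18: { [S → L y x .] }  — reduce
  I19: { [Y → - x .] }  — reduce

I4 contains reduce item [P → S .] and shift items [S → . y ; ;], [Y → . - x], [Y → . x y S] — shift-reduce conflict.
I12 contains reduce item [Y → x y S .] and shift items [S → . y ; ;], [Y → . - x], [Y → . x y S] — shift-reduce conflict.
I14 contains reduce item [L → S S .] and shift items [S → . y ; ;], [Y → . - x], [Y → . x y S] — shift-reduce conflict.
I15 contains reduce item [P → x ; S .] and shift items [S → . y ; ;], [Y → . - x], [Y → . x y S] — shift-reduce conflict.

Answer: Yes — I4: [P → S .] vs [S → . y ; ;]; I12: [Y → x y S .] vs [S → . y ; ;]; I14: [L → S S .] vs [S → . y ; ;]; I15: [P → x ; S .] vs [S → . y ; ;]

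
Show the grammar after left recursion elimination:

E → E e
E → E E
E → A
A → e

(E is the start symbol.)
E → A E'
E' → e E'
E' → E E'
E' → ε
A → e

E is directly left-recursive. The standard transformation for
  A → A α₁ | ... | A α_m | β₁ | ... | β_n
is
  A  → β₁ A' | ... | β_n A'
  A' → α₁ A' | ... | α_m A' | ε

E → A becomes E → A E'
E → E e becomes E' → e E'
E → E E becomes E' → E E'
Add E' → ε

Productions for other non-terminals are unchanged:
  A → e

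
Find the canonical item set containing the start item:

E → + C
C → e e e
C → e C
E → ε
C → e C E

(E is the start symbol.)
First, augment the grammar with E' → E
I₀ = CLOSURE({ [E' → . E] }):
  [E' → . E] has the dot before E: add [E → . + C], [E → .]
No further items can be added.

I₀ = { [E → . + C], [E → .], [E' → . E] }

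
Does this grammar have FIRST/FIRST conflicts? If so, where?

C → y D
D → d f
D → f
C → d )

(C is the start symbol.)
A FIRST/FIRST conflict occurs when two productions N → α and N → β for the same non-terminal have FIRST(α) ∩ FIRST(β) ≠ ∅ (with ε ∈ FIRST of a nullable right-hand side, so two nullable alternatives also conflict).

Productions for C:
  C → y D: FIRST = { 'y' }
  C → d ): FIRST = { 'd' }
Productions for D:
  D → d f: FIRST = { 'd' }
  D → f: FIRST = { 'f' }

All alternatives of each non-terminal have pairwise disjoint FIRST sets.

Answer: No FIRST/FIRST conflicts.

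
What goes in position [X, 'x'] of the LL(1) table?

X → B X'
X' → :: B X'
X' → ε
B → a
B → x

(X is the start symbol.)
To find M[X, 'x'], we find productions for X where 'x' is in the predict set (PREDICT(N → α) = (FIRST(α) \ {ε}) ∪ (FOLLOW(N) if α ⇒* ε)).

Relevant sets:
  FIRST(B) = { 'a', 'x' }

X → B X': PREDICT = { 'a', 'x' }
  'x' is in predict set, so this production goes in M[X, 'x']

M[X, 'x'] = X → B X'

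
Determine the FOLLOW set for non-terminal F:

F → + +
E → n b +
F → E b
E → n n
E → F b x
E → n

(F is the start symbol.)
{ $, 'b' }

To compute FOLLOW(F), find every occurrence of F on a right-hand side N → α F β: add FIRST(β) \ {ε}, and if β is empty or nullable also add FOLLOW(N). Iterate to a fixed point.

F is the start symbol, so $ ∈ FOLLOW(F).
In E → F b x: F is followed by b x, add FIRST(b x) \ {ε} = { 'b' }

Taking the union: FOLLOW(F) = { $, 'b' }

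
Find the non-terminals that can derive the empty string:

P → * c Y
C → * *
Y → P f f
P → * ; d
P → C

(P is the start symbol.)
A non-terminal is nullable if it can derive ε (the empty string): either it has an ε-production, or it has a production whose right-hand side consists entirely of nullable non-terminals.

There are no ε-productions, so no non-terminal can derive ε.
No non-terminals are nullable.

Answer: None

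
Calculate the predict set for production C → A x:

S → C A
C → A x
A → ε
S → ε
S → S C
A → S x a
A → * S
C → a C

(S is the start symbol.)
PREDICT(C → A x) = (FIRST(RHS) \ {ε}) ∪ (FOLLOW(C) if ε ∈ FIRST(RHS), i.e. RHS ⇒* ε)
FIRST(A) = { '*', 'a', 'x', ε }
FIRST(A x) = { '*', 'a', 'x' }
ε ∉ FIRST(A x), so FOLLOW(C) is not added.
PREDICT(C → A x) = { '*', 'a', 'x' }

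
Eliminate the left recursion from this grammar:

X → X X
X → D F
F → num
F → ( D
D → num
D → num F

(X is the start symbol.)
X → D F X'
X' → X X'
X' → ε
F → num
F → ( D
D → num
D → num F

X is directly left-recursive. The standard transformation for
  A → A α₁ | ... | A α_m | β₁ | ... | β_n
is
  A  → β₁ A' | ... | β_n A'
  A' → α₁ A' | ... | α_m A' | ε

X → D F becomes X → D F X'
X → X X becomes X' → X X'
Add X' → ε

Productions for other non-terminals are unchanged:
  F → num
  F → ( D
  D → num
  D → num F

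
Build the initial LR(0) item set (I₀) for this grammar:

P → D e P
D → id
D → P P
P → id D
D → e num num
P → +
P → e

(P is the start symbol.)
First, augment the grammar with P' → P
I₀ = CLOSURE({ [P' → . P] }):
  [P' → . P] has the dot before P: add [P → . D e P], [P → . id D], [P → . +], [P → . e]
  [P → . D e P] has the dot before D: add [D → . id], [D → . P P], [D → . e num num]
No further items can be added.

I₀ = { [D → . P P], [D → . e num num], [D → . id], [P → . +], [P → . D e P], [P → . e], [P → . id D], [P' → . P] }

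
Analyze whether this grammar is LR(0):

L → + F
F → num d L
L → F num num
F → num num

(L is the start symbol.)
Augment with L' → L and build the canonical LR(0) collection (I0 = CLOSURE({[L' → . L]}), then GOTO on every symbol after a dot until no new states appear). It has 11 states:
  I0: { [F → . num d L], [F → . num num], [L → . + F], [L → . F num num], [L' → . L] }  — shift
  I1: { [F → . num d L], [F → . num num], [L → + . F] }  — shift
  I2: { [L → F . num num] }  — shift
  I3: { [L' → L .] }  — accept
  I4: { [F → num . d L], [F → num . num] }  — shift
  I5: { [F → . num d L], [F → . num num], [F → num d . L], [L → . + F], [L → . F num num] }  — shift
  I6: { [F → num num .] }  — reduce
  I7: { [F → num d L .] }  — reduce
  I8: { [L → F num . num] }  — shift
  I9: { [L → F num num .] }  — reduce
  I10: { [L → + F .] }  — reduce

Every state is either a pure shift/goto state or contains exactly one complete item and nothing to shift — no conflicts. The grammar is LR(0).

Answer: Yes, the grammar is LR(0)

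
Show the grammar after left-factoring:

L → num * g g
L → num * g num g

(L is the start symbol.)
L → num * g L'
L' → g
L' → num g

Left-factoring transforms A → αβ₁ | αβ₂ into A → αA' and A' → β₁ | β₂
(α is the longest common prefix among the alternatives). Repeat until
no nonterminal has two alternatives with a common prefix.

Round 1: L has alternatives sharing prefix 'num * g'. Introduce L': L → num * g L'
  Add: L' → g
  Add: L' → num g

No remaining common prefixes — done.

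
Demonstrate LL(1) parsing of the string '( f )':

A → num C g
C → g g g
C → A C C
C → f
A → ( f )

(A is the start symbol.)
LL(1) parsing maintains a stack (initially the start symbol over $) and the input. At each step: if the stack top is a terminal, match it against the current input token; if it is a non-terminal N, replace it with the RHS of M[N, lookahead] (the unique production whose predict set contains the lookahead).

Stack is shown with the top on the left.

Stack    Input    Action
------------------------
A $      ( f ) $  output A → ( f )
( f ) $  ( f ) $  match '('
f ) $    f ) $    match 'f'
) $      ) $      match ')'
$        $        accept

The string is accepted.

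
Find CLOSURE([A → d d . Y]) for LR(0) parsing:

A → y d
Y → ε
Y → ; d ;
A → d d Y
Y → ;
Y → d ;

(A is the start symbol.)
To compute CLOSURE, for each item [A → α.Bβ] where B is a non-terminal, add [B → .γ] for all productions B → γ; repeat for the newly added items until nothing changes.

Start with: [A → d d . Y]
  [A → d d . Y] has the dot before Y: add [Y → .], [Y → . ; d ;], [Y → . ;], [Y → . d ;]
No further items can be added.

CLOSURE = { [A → d d . Y], [Y → . ; d ;], [Y → . ;], [Y → . d ;], [Y → .] }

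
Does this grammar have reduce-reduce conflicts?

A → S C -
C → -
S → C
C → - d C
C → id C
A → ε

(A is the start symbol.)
No reduce-reduce conflicts

Augment with A' → A and build the canonical LR(0) collection (I0 = CLOSURE({[A' → . A]}), then GOTO on every symbol after a dot until no new states appear). It has 11 states:
  I0: { [A → . S C -], [A → .], [A' → . A], [C → . - d C], [C → . -], [C → . id C], [S → . C] }  — shift, reduce
  I1: { [C → - . d C], [C → - .] }  — shift, reduce
  I2: { [A' → A .] }  — accept
  I3: { [S → C .] }  — reduce
  I4: { [A → S . C -], [C → . - d C], [C → . -], [C → . id C] }  — shift
  I5: { [C → . - d C], [C → . -], [C → . id C], [C → id . C] }  — shift
  I6: { [C → id C .] }  — reduce
  I7: { [A → S C . -] }  — shift
  I8: { [A → S C - .] }  — reduce
  I9: { [C → - d . C], [C → . - d C], [C → . -], [C → . id C] }  — shift
  I10: { [C → - d C .] }  — reduce

No state contains more than one complete item.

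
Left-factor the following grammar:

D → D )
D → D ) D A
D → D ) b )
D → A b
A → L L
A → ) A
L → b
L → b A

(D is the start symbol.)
D → D ) D'
D' → ε
D' → D A
D' → b )
D → A b
A → L L
A → ) A
L → b L'
L' → ε
L' → A

Left-factoring transforms A → αβ₁ | αβ₂ into A → αA' and A' → β₁ | β₂
(α is the longest common prefix among the alternatives). Repeat until
no nonterminal has two alternatives with a common prefix.

Round 1: D has alternatives sharing prefix 'D )'. Introduce D': D → D ) D'
  Add: D' → ε
  Add: D' → D A
  Add: D' → b )

Round 2: L has alternatives sharing prefix 'b'. Introduce L': L → b L'
  Add: L' → ε
  Add: L' → A

No remaining common prefixes — done.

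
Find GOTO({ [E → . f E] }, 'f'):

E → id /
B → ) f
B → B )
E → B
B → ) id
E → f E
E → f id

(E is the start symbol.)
GOTO(I, 'f') = CLOSURE({ [A → αX.β] : [A → α.Xβ] ∈ I, X = 'f' })

Items with dot before 'f', with the dot advanced:
  [E → . f E] → [E → f . E]
Closure of the advanced items:
  [E → f . E] has the dot before E: add [E → . id /], [E → . B], [E → . f E], [E → . f id]
  [E → . B] has the dot before B: add [B → . ) f], [B → . B )], [B → . ) id]

GOTO = { [B → . ) f], [B → . ) id], [B → . B )], [E → . B], [E → . f E], [E → . f id], [E → . id /], [E → f . E] }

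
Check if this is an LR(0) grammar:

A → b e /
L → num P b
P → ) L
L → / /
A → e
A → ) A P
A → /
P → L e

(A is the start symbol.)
Yes, the grammar is LR(0)

A grammar is LR(0) if no state in the canonical LR(0) collection has:
  - both a shift item (dot before a terminal) and a complete item (shift-reduce conflict), or
  - two or more complete items (reduce-reduce conflict; the accept item [A' → A .] counts as a complete item here).

Augment with A' → A and build the canonical LR(0) collection (I0 = CLOSURE({[A' → . A]}), then GOTO on every symbol after a dot until no new states appear). It has 19 states:
  I0: { [A → . ) A P], [A → . /], [A → . b e /], [A → . e], [A' → . A] }  — shift
  I1: { [A → ) . A P], [A → . ) A P], [A → . /], [A → . b e /], [A → . e] }  — shift
  I2: { [A → / .] }  — reduce
  I3: { [A' → A .] }  — accept
  I4: { [A → b . e /] }  — shift
  I5: { [A → e .] }  — reduce
  I6: { [A → b e . /] }  — shift
  I7: { [A → b e / .] }  — reduce
  I8: { [A → ) A . P], [L → . / /], [L → . num P b], [P → . ) L], [P → . L e] }  — shift
  I9: { [L → . / /], [L → . num P b], [P → ) . L] }  — shift
  I10: { [L → / . /] }  — shift
  I11: { [P → L . e] }  — shift
  I12: { [A → ) A P .] }  — reduce
  I13: { [L → . / /], [L → . num P b], [L → num . P b], [P → . ) L], [P → . L e] }  — shift
  I14: { [L → num P . b] }  — shift
  I15: { [L → num P b .] }  — reduce
  I16: { [P → L e .] }  — reduce
  I17: { [L → / / .] }  — reduce
  I18: { [P → ) L .] }  — reduce

Every state is either a pure shift/goto state or contains exactly one complete item and nothing to shift — no conflicts. The grammar is LR(0).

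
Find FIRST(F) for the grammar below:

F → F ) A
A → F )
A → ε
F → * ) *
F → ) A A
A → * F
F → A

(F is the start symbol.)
{ ')', '*', ε }

To compute FIRST(F), examine every production with F on the left-hand side, reading each right-hand side left to right until a non-nullable symbol is reached.

FIRST sets of the other non-terminals involved (by the same procedure, iterated to a fixed point):
  FIRST(A) = { ')', '*', ε }

From F → F ) A:
  - F is the symbol being defined: contributes nothing new
    F is nullable, so continue to the next symbol
  - ')' is a terminal: add ')' and stop
From F → * ) *:
  - '*' is a terminal: add '*' and stop
From F → ) A A:
  - ')' is a terminal: add ')' and stop
From F → A:
  - A is a non-terminal: add FIRST(A) \ {ε} = { ')', '*' }
    A is nullable and nothing follows, so the whole right-hand side can vanish: ε ∈ FIRST(F)

Collecting: FIRST(F) = { ')', '*', ε }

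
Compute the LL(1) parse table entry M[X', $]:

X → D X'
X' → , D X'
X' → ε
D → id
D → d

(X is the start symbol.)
To find M[X', $], we find productions for X' where $ is in the predict set (PREDICT(N → α) = (FIRST(α) \ {ε}) ∪ (FOLLOW(N) if α ⇒* ε)).

Relevant sets:
  FOLLOW(X') = { $ }

X' → , D X': PREDICT = { ',' }
X' → ε: PREDICT = { $ }
  $ is in predict set, so this production goes in M[X', $]

M[X', $] = X' → ε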